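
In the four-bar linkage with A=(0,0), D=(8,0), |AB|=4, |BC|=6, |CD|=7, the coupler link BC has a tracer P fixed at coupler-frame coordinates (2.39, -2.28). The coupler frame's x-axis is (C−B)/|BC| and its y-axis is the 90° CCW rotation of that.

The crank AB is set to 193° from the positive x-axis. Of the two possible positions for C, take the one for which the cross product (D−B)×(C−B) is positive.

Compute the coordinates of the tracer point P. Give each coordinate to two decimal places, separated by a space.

-0.69 -1.70

A=(0,0), D=(8.00,0)
B = A + 4.00·(cos193°, sin193°) = (-3.8975, -0.8998)
|BD| = 11.9315
circle(B,6.00) ∩ circle(D,7.00): a=5.4210, h=2.5716
  candidates: C₊=(1.3141,2.0733) cross=30.683; C₋=(1.7020,-3.0553) cross=-30.683
  mode + wants cross > 0 → take C=(1.3141,2.0733) (cross=30.683)
ex = (C−B)/|BC| = (0.8686,0.4955); ey = (-0.4955,0.8686)
P = B + 2.39·ex + -2.28·ey = (-0.6917,-1.6959)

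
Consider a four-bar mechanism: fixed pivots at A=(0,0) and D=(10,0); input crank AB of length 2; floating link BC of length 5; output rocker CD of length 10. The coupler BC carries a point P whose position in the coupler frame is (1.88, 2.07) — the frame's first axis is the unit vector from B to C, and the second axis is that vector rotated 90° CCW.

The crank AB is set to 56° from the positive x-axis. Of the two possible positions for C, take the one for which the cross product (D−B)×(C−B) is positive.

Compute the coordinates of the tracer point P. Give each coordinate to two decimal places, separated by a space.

-0.40 4.00

A=(0,0), D=(10.00,0)
B = A + 2.00·(cos56°, sin56°) = (1.1184, 1.6581)
|BD| = 9.0351
circle(B,5.00) ∩ circle(D,10.00): a=0.3670, h=4.9865
  candidates: C₊=(2.3943,6.4925) cross=45.053; C₋=(0.5641,-3.3111) cross=-45.053
  mode + wants cross > 0 → take C=(2.3943,6.4925) (cross=45.053)
ex = (C−B)/|BC| = (0.2552,0.9669); ey = (-0.9669,0.2552)
P = B + 1.88·ex + 2.07·ey = (-0.4033,4.0041)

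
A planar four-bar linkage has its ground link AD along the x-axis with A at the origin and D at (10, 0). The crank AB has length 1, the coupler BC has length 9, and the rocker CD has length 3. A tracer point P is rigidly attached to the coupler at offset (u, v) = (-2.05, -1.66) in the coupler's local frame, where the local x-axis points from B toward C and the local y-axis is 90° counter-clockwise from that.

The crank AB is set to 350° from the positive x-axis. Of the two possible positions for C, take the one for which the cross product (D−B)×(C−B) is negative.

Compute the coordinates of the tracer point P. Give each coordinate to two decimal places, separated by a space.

-1.48 -1.12

A=(0,0), D=(10.00,0)
B = A + 1.00·(cos350°, sin350°) = (0.9848, -0.1736)
|BD| = 9.0169
circle(B,9.00) ∩ circle(D,3.00): a=8.5010, h=2.9553
  candidates: C₊=(9.4273,2.9448) cross=26.648; C₋=(9.5411,-2.9647) cross=-26.648
  mode - wants cross < 0 → take C=(9.5411,-2.9647) (cross=-26.648)
ex = (C−B)/|BC| = (0.9507,-0.3101); ey = (0.3101,0.9507)
P = B + -2.05·ex + -1.66·ey = (-1.4789,-1.1161)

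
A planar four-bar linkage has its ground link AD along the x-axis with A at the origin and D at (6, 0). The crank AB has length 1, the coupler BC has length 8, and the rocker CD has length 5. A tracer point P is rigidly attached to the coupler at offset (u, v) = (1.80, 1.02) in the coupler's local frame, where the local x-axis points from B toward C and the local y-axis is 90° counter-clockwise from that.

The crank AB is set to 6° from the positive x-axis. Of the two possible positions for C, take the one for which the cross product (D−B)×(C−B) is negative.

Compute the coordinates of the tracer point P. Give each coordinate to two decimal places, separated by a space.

3.04 -0.20

A=(0,0), D=(6.00,0)
B = A + 1.00·(cos6°, sin6°) = (0.9945, 0.1045)
|BD| = 5.0066
circle(B,8.00) ∩ circle(D,5.00): a=6.3982, h=4.8024
  candidates: C₊=(7.4916,4.7723) cross=24.044; C₋=(7.2910,-4.8304) cross=-24.044
  mode - wants cross < 0 → take C=(7.2910,-4.8304) (cross=-24.044)
ex = (C−B)/|BC| = (0.7871,-0.6169); ey = (0.6169,0.7871)
P = B + 1.80·ex + 1.02·ey = (3.0404,-0.2030)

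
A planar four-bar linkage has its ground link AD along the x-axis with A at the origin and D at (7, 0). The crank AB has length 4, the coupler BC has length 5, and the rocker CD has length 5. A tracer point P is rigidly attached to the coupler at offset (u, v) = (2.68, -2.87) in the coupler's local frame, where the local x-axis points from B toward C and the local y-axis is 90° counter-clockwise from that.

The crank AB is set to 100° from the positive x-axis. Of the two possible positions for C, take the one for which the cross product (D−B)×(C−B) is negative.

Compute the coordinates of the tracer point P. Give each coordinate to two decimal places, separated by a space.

-1.66 0.13

A=(0,0), D=(7.00,0)
B = A + 4.00·(cos100°, sin100°) = (-0.6946, 3.9392)
|BD| = 8.6443
circle(B,5.00) ∩ circle(D,5.00): a=4.3222, h=2.5137
  candidates: C₊=(4.2982,4.2072) cross=21.730; C₋=(2.0072,-0.2680) cross=-21.730
  mode - wants cross < 0 → take C=(2.0072,-0.2680) (cross=-21.730)
ex = (C−B)/|BC| = (0.5404,-0.8414); ey = (0.8414,0.5404)
P = B + 2.68·ex + -2.87·ey = (-1.6614,0.1334)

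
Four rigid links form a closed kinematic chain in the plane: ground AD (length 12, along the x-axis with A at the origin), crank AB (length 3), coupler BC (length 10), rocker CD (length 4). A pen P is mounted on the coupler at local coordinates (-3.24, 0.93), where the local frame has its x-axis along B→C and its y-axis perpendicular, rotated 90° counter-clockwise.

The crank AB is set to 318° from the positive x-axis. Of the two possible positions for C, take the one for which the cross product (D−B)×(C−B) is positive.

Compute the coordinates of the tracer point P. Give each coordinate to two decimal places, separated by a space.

-0.96 -3.09

A=(0,0), D=(12.00,0)
B = A + 3.00·(cos318°, sin318°) = (2.2294, -2.0074)
|BD| = 9.9746
circle(B,10.00) ∩ circle(D,4.00): a=9.1980, h=3.9239
  candidates: C₊=(10.4496,3.6873) cross=39.139; C₋=(12.0289,-3.9999) cross=-39.139
  mode + wants cross > 0 → take C=(10.4496,3.6873) (cross=39.139)
ex = (C−B)/|BC| = (0.8220,0.5695); ey = (-0.5695,0.8220)
P = B + -3.24·ex + 0.93·ey = (-0.9635,-3.0880)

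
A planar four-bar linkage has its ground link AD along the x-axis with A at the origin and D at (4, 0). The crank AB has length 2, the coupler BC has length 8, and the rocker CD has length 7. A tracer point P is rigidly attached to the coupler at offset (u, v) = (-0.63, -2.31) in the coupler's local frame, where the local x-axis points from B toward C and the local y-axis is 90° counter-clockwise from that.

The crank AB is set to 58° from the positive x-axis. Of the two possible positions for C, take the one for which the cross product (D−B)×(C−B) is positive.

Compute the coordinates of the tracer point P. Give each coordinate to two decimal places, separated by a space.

1.70 -0.61

A=(0,0), D=(4.00,0)
B = A + 2.00·(cos58°, sin58°) = (1.0598, 1.6961)
|BD| = 3.3943
circle(B,8.00) ∩ circle(D,7.00): a=3.9067, h=6.9812
  candidates: C₊=(7.9323,5.7911) cross=23.696; C₋=(0.9554,-6.3032) cross=-23.696
  mode + wants cross > 0 → take C=(7.9323,5.7911) (cross=23.696)
ex = (C−B)/|BC| = (0.8591,0.5119); ey = (-0.5119,0.8591)
P = B + -0.63·ex + -2.31·ey = (1.7011,-0.6108)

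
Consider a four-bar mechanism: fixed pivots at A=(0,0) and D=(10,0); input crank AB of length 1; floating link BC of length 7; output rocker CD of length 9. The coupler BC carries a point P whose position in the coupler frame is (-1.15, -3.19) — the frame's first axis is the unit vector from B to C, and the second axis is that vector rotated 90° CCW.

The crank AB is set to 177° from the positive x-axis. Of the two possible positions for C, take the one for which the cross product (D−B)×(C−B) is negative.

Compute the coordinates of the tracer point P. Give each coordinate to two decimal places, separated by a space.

-4.27 -0.84

A=(0,0), D=(10.00,0)
B = A + 1.00·(cos177°, sin177°) = (-0.9986, 0.0523)
|BD| = 10.9988
circle(B,7.00) ∩ circle(D,9.00): a=4.0447, h=5.7132
  candidates: C₊=(3.0732,5.7462) cross=62.838; C₋=(3.0188,-5.6800) cross=-62.838
  mode - wants cross < 0 → take C=(3.0188,-5.6800) (cross=-62.838)
ex = (C−B)/|BC| = (0.5739,-0.8189); ey = (0.8189,0.5739)
P = B + -1.15·ex + -3.19·ey = (-4.2710,-0.8367)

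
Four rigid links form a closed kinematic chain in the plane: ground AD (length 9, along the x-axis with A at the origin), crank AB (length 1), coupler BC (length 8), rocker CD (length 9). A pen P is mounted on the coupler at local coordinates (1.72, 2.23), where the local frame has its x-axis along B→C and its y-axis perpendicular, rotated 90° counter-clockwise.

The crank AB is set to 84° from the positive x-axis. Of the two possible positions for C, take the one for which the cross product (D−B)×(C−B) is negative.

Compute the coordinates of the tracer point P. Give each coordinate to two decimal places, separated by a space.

2.78 0.13

A=(0,0), D=(9.00,0)
B = A + 1.00·(cos84°, sin84°) = (0.1045, 0.9945)
|BD| = 8.9509
circle(B,8.00) ∩ circle(D,9.00): a=3.5258, h=7.1811
  candidates: C₊=(4.4064,7.7394) cross=64.278; C₋=(2.8106,-6.5339) cross=-64.278
  mode - wants cross < 0 → take C=(2.8106,-6.5339) (cross=-64.278)
ex = (C−B)/|BC| = (0.3383,-0.9411); ey = (0.9411,0.3383)
P = B + 1.72·ex + 2.23·ey = (2.7849,0.1302)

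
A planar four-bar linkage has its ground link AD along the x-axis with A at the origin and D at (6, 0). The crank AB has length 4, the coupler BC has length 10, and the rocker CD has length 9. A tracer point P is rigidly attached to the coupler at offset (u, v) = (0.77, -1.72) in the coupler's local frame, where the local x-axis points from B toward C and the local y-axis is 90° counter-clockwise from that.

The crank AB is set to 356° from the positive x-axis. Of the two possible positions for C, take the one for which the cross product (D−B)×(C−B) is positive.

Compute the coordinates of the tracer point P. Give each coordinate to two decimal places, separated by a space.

A=(0,0), D=(6.00,0)
B = A + 4.00·(cos356°, sin356°) = (3.9903, -0.2790)
|BD| = 2.0290
circle(B,10.00) ∩ circle(D,9.00): a=5.6966, h=8.2188
  candidates: C₊=(8.5025,8.6451) cross=16.676; C₋=(10.7629,-7.6364) cross=-16.676
  mode + wants cross > 0 → take C=(8.5025,8.6451) (cross=16.676)
ex = (C−B)/|BC| = (0.4512,0.8924); ey = (-0.8924,0.4512)
P = B + 0.77·ex + -1.72·ey = (5.8726,-0.3680)

5.87 -0.37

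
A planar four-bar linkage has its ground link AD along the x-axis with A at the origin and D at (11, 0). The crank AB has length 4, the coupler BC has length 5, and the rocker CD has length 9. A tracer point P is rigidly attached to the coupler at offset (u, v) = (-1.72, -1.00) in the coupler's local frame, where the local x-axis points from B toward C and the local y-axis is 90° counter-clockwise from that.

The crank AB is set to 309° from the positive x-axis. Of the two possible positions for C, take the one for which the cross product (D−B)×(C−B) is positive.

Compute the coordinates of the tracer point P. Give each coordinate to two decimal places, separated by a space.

A=(0,0), D=(11.00,0)
B = A + 4.00·(cos309°, sin309°) = (2.5173, -3.1086)
|BD| = 9.0344
circle(B,5.00) ∩ circle(D,9.00): a=1.4179, h=4.7947
  candidates: C₊=(2.1988,1.8813) cross=43.317; C₋=(5.4984,-7.1227) cross=-43.317
  mode + wants cross > 0 → take C=(2.1988,1.8813) (cross=43.317)
ex = (C−B)/|BC| = (-0.0637,0.9980); ey = (-0.9980,-0.0637)
P = B + -1.72·ex + -1.00·ey = (3.6248,-4.7614)

3.62 -4.76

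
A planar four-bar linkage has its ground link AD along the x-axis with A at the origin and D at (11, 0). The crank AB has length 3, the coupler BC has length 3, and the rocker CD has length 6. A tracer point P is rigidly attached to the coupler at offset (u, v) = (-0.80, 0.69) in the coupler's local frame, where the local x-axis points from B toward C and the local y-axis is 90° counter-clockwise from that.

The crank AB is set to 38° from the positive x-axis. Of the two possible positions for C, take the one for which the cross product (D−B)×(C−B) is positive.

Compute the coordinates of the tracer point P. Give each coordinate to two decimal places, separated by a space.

1.52 2.48

A=(0,0), D=(11.00,0)
B = A + 3.00·(cos38°, sin38°) = (2.3640, 1.8470)
|BD| = 8.8313
circle(B,3.00) ∩ circle(D,6.00): a=2.8870, h=0.8157
  candidates: C₊=(5.3578,2.0409) cross=7.204; C₋=(5.0166,0.4455) cross=-7.204
  mode + wants cross > 0 → take C=(5.3578,2.0409) (cross=7.204)
ex = (C−B)/|BC| = (0.9979,0.0646); ey = (-0.0646,0.9979)
P = B + -0.80·ex + 0.69·ey = (1.5211,2.4838)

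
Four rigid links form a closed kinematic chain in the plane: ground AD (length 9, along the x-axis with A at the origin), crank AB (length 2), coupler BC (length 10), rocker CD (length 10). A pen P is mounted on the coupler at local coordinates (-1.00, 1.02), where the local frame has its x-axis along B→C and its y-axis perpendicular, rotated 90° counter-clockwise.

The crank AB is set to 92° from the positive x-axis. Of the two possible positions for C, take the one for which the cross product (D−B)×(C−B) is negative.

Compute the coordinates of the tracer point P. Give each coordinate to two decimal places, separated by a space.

0.65 3.23

A=(0,0), D=(9.00,0)
B = A + 2.00·(cos92°, sin92°) = (-0.0698, 1.9988)
|BD| = 9.2874
circle(B,10.00) ∩ circle(D,10.00): a=4.6437, h=8.8564
  candidates: C₊=(6.3711,9.6483) cross=82.253; C₋=(2.5591,-7.6495) cross=-82.253
  mode - wants cross < 0 → take C=(2.5591,-7.6495) (cross=-82.253)
ex = (C−B)/|BC| = (0.2629,-0.9648); ey = (0.9648,0.2629)
P = B + -1.00·ex + 1.02·ey = (0.6514,3.2318)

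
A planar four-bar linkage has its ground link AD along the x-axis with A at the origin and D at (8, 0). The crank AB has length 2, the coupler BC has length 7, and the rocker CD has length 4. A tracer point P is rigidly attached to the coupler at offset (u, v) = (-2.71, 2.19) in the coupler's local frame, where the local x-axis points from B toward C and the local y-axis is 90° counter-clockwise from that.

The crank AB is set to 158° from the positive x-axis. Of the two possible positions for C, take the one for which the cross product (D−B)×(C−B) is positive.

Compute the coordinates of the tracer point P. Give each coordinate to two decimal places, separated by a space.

-5.03 2.17

A=(0,0), D=(8.00,0)
B = A + 2.00·(cos158°, sin158°) = (-1.8544, 0.7492)
|BD| = 9.8828
circle(B,7.00) ∩ circle(D,4.00): a=6.6110, h=2.3011
  candidates: C₊=(4.9120,2.5425) cross=22.741; C₋=(4.5631,-2.0464) cross=-22.741
  mode + wants cross > 0 → take C=(4.9120,2.5425) (cross=22.741)
ex = (C−B)/|BC| = (0.9666,0.2562); ey = (-0.2562,0.9666)
P = B + -2.71·ex + 2.19·ey = (-5.0350,2.1719)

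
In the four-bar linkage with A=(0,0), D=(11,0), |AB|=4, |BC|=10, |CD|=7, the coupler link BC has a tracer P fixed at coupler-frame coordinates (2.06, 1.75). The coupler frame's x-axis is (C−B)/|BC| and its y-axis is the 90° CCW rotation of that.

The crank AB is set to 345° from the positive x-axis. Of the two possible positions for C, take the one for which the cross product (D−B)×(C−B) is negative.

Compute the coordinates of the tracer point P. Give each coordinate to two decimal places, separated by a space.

6.56 -0.84

A=(0,0), D=(11.00,0)
B = A + 4.00·(cos345°, sin345°) = (3.8637, -1.0353)
|BD| = 7.2110
circle(B,10.00) ∩ circle(D,7.00): a=7.1418, h=6.9997
  candidates: C₊=(9.9265,6.9172) cross=50.475; C₋=(11.9364,-6.9371) cross=-50.475
  mode - wants cross < 0 → take C=(11.9364,-6.9371) (cross=-50.475)
ex = (C−B)/|BC| = (0.8073,-0.5902); ey = (0.5902,0.8073)
P = B + 2.06·ex + 1.75·ey = (6.5595,-0.8383)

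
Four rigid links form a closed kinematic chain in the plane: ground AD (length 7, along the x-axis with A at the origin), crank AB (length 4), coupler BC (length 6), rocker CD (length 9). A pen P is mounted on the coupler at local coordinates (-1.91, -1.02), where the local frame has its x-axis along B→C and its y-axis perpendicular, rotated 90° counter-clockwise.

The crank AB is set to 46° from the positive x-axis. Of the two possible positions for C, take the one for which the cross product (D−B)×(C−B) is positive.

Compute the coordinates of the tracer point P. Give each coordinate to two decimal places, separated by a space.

3.22 0.76

A=(0,0), D=(7.00,0)
B = A + 4.00·(cos46°, sin46°) = (2.7786, 2.8774)
|BD| = 5.1087
circle(B,6.00) ∩ circle(D,9.00): a=-1.8499, h=5.7077
  candidates: C₊=(4.4648,8.6356) cross=29.159; C₋=(-1.9646,-0.7971) cross=-29.159
  mode + wants cross > 0 → take C=(4.4648,8.6356) (cross=29.159)
ex = (C−B)/|BC| = (0.2810,0.9597); ey = (-0.9597,0.2810)
P = B + -1.91·ex + -1.02·ey = (3.2208,0.7577)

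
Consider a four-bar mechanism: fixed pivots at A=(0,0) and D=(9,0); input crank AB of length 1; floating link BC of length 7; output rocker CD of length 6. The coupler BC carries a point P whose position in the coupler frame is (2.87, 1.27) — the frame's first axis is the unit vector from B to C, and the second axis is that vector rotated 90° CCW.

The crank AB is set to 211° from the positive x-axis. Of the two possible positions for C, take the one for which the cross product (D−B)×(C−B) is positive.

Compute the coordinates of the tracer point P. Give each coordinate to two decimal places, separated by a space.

0.53 2.30

A=(0,0), D=(9.00,0)
B = A + 1.00·(cos211°, sin211°) = (-0.8572, -0.5150)
|BD| = 9.8706
circle(B,7.00) ∩ circle(D,6.00): a=5.5938, h=4.2082
  candidates: C₊=(4.5095,3.9793) cross=41.538; C₋=(4.9486,-4.4256) cross=-41.538
  mode + wants cross > 0 → take C=(4.5095,3.9793) (cross=41.538)
ex = (C−B)/|BC| = (0.7667,0.6421); ey = (-0.6421,0.7667)
P = B + 2.87·ex + 1.27·ey = (0.5277,2.3013)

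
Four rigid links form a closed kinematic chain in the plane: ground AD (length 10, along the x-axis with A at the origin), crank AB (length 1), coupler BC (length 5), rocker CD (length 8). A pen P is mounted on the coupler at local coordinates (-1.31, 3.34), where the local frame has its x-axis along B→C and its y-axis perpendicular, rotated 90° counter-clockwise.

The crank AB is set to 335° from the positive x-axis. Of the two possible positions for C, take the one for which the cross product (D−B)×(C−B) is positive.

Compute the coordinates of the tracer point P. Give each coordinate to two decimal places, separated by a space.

A=(0,0), D=(10.00,0)
B = A + 1.00·(cos335°, sin335°) = (0.9063, -0.4226)
|BD| = 9.1035
circle(B,5.00) ∩ circle(D,8.00): a=2.4097, h=4.3810
  candidates: C₊=(3.1100,4.0655) cross=39.883; C₋=(3.5168,-4.6870) cross=-39.883
  mode + wants cross > 0 → take C=(3.1100,4.0655) (cross=39.883)
ex = (C−B)/|BC| = (0.4407,0.8976); ey = (-0.8976,0.4407)
P = B + -1.31·ex + 3.34·ey = (-2.6692,-0.1264)

-2.67 -0.13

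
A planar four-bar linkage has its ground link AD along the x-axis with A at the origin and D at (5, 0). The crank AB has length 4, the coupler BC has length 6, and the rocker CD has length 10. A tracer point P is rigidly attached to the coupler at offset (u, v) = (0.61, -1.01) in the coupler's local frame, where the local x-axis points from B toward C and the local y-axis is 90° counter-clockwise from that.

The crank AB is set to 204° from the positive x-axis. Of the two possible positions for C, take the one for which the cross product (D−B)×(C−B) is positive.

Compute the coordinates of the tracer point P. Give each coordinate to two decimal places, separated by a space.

-2.68 -0.96

A=(0,0), D=(5.00,0)
B = A + 4.00·(cos204°, sin204°) = (-3.6542, -1.6269)
|BD| = 8.8058
circle(B,6.00) ∩ circle(D,10.00): a=0.7689, h=5.9505
  candidates: C₊=(-3.9979,4.3632) cross=52.399; C₋=(-1.7991,-7.3330) cross=-52.399
  mode + wants cross > 0 → take C=(-3.9979,4.3632) (cross=52.399)
ex = (C−B)/|BC| = (-0.0573,0.9984); ey = (-0.9984,-0.0573)
P = B + 0.61·ex + -1.01·ey = (-2.6808,-0.9601)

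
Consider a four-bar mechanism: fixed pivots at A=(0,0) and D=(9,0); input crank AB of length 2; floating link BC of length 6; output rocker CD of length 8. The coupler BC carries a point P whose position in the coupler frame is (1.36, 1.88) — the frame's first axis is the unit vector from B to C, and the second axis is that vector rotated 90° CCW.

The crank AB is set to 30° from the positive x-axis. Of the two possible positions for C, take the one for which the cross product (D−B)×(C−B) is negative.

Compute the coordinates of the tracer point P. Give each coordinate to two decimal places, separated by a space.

3.81 -0.04

A=(0,0), D=(9.00,0)
B = A + 2.00·(cos30°, sin30°) = (1.7321, 1.0000)
|BD| = 7.3364
circle(B,6.00) ∩ circle(D,8.00): a=1.7599, h=5.7361
  candidates: C₊=(4.2574,6.4427) cross=42.082; C₋=(2.6937,-4.9224) cross=-42.082
  mode - wants cross < 0 → take C=(2.6937,-4.9224) (cross=-42.082)
ex = (C−B)/|BC| = (0.1603,-0.9871); ey = (0.9871,0.1603)
P = B + 1.36·ex + 1.88·ey = (3.8057,-0.0411)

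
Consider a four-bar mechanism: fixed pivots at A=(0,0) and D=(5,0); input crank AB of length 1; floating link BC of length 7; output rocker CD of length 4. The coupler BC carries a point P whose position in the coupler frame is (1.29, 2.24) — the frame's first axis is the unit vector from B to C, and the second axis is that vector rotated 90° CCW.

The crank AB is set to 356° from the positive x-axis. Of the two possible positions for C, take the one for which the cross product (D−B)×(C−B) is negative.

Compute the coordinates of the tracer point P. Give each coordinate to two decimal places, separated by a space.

A=(0,0), D=(5.00,0)
B = A + 1.00·(cos356°, sin356°) = (0.9976, -0.0698)
|BD| = 4.0030
circle(B,7.00) ∩ circle(D,4.00): a=6.1234, h=3.3918
  candidates: C₊=(7.0609,3.4282) cross=13.577; C₋=(7.1791,-3.3543) cross=-13.577
  mode - wants cross < 0 → take C=(7.1791,-3.3543) (cross=-13.577)
ex = (C−B)/|BC| = (0.8831,-0.4692); ey = (0.4692,0.8831)
P = B + 1.29·ex + 2.24·ey = (3.1878,1.3030)

3.19 1.30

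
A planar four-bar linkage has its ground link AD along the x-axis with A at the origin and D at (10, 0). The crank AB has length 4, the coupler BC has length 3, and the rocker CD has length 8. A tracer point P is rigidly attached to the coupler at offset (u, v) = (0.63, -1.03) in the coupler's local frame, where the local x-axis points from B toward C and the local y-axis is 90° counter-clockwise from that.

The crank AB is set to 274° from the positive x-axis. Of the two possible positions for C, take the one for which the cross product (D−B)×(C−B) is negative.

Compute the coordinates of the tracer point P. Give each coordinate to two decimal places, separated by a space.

A=(0,0), D=(10.00,0)
B = A + 4.00·(cos274°, sin274°) = (0.2790, -3.9903)
|BD| = 10.5081
circle(B,3.00) ∩ circle(D,8.00): a=2.6370, h=1.4305
  candidates: C₊=(2.1753,-1.6656) cross=15.031; C₋=(3.2617,-4.3122) cross=-15.031
  mode - wants cross < 0 → take C=(3.2617,-4.3122) (cross=-15.031)
ex = (C−B)/|BC| = (0.9942,-0.1073); ey = (0.1073,0.9942)
P = B + 0.63·ex + -1.03·ey = (0.7948,-5.0819)

0.79 -5.08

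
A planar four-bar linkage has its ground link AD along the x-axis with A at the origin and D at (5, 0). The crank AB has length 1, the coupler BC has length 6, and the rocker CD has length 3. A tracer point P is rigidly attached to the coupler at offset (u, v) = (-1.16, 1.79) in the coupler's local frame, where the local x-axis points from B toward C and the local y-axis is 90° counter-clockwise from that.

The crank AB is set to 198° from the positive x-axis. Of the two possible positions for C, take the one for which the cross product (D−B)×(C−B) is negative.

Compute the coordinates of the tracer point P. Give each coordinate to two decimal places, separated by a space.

A=(0,0), D=(5.00,0)
B = A + 1.00·(cos198°, sin198°) = (-0.9511, -0.3090)
|BD| = 5.9591
circle(B,6.00) ∩ circle(D,3.00): a=5.2450, h=2.9138
  candidates: C₊=(4.1358,2.8728) cross=17.363; C₋=(4.4380,-2.9469) cross=-17.363
  mode - wants cross < 0 → take C=(4.4380,-2.9469) (cross=-17.363)
ex = (C−B)/|BC| = (0.8982,-0.4396); ey = (0.4396,0.8982)
P = B + -1.16·ex + 1.79·ey = (-1.2060,1.8087)

-1.21 1.81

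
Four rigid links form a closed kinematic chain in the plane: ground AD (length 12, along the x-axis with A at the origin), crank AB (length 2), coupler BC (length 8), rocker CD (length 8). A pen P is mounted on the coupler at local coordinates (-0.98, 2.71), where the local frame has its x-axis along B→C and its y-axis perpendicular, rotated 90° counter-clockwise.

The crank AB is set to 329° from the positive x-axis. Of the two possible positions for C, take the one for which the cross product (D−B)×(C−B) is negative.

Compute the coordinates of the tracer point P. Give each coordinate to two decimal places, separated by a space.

2.89 1.60

A=(0,0), D=(12.00,0)
B = A + 2.00·(cos329°, sin329°) = (1.7143, -1.0301)
|BD| = 10.3371
circle(B,8.00) ∩ circle(D,8.00): a=5.1686, h=6.1062
  candidates: C₊=(6.2487,5.5608) cross=63.121; C₋=(7.4656,-6.5909) cross=-63.121
  mode - wants cross < 0 → take C=(7.4656,-6.5909) (cross=-63.121)
ex = (C−B)/|BC| = (0.7189,-0.6951); ey = (0.6951,0.7189)
P = B + -0.98·ex + 2.71·ey = (2.8935,1.5994)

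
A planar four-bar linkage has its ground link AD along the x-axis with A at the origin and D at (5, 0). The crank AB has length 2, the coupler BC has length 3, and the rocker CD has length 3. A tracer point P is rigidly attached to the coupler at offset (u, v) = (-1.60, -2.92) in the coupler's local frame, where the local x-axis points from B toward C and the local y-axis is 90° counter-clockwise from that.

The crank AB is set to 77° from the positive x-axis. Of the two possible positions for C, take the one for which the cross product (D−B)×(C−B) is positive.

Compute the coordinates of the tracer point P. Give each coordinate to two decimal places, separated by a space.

A=(0,0), D=(5.00,0)
B = A + 2.00·(cos77°, sin77°) = (0.4499, 1.9487)
|BD| = 4.9498
circle(B,3.00) ∩ circle(D,3.00): a=2.4749, h=1.6955
  candidates: C₊=(3.3925,2.5330) cross=8.393; C₋=(2.0574,-0.5842) cross=-8.393
  mode + wants cross > 0 → take C=(3.3925,2.5330) (cross=8.393)
ex = (C−B)/|BC| = (0.9809,0.1947); ey = (-0.1947,0.9809)
P = B + -1.60·ex + -2.92·ey = (-0.5508,-1.2269)

-0.55 -1.23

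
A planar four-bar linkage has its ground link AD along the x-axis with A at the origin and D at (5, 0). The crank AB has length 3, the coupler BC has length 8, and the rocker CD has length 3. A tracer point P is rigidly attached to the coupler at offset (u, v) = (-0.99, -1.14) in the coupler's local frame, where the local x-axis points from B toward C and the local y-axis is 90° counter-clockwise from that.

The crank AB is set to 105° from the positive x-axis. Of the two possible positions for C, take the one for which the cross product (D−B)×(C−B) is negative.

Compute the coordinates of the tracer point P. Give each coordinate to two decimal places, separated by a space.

-2.29 2.85

A=(0,0), D=(5.00,0)
B = A + 3.00·(cos105°, sin105°) = (-0.7765, 2.8978)
|BD| = 6.4626
circle(B,8.00) ∩ circle(D,3.00): a=7.4866, h=2.8198
  candidates: C₊=(7.1797,2.0613) cross=18.223; C₋=(4.6509,-2.9796) cross=-18.223
  mode - wants cross < 0 → take C=(4.6509,-2.9796) (cross=-18.223)
ex = (C−B)/|BC| = (0.6784,-0.7347); ey = (0.7347,0.6784)
P = B + -0.99·ex + -1.14·ey = (-2.2856,2.8517)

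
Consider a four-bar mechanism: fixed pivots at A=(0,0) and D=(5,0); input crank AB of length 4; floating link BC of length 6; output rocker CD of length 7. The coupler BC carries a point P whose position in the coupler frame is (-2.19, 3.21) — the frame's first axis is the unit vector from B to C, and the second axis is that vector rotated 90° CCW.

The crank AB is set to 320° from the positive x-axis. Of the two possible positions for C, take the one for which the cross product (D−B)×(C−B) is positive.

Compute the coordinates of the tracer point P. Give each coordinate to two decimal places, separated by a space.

3.15 -6.46

A=(0,0), D=(5.00,0)
B = A + 4.00·(cos320°, sin320°) = (3.0642, -2.5712)
|BD| = 3.2184
circle(B,6.00) ∩ circle(D,7.00): a=-0.4104, h=5.9859
  candidates: C₊=(-1.9648,0.7014) cross=19.265; C₋=(7.5994,-6.4995) cross=-19.265
  mode + wants cross > 0 → take C=(-1.9648,0.7014) (cross=19.265)
ex = (C−B)/|BC| = (-0.8382,0.5454); ey = (-0.5454,-0.8382)
P = B + -2.19·ex + 3.21·ey = (3.1489,-6.4561)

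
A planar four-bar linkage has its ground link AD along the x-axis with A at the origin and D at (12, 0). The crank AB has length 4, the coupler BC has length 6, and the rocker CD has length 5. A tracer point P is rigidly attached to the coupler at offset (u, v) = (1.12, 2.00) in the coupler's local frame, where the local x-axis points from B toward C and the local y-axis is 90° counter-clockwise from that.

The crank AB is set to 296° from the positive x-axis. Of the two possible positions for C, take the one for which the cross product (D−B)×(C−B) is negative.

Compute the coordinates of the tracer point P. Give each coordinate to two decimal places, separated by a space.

2.47 -1.42

A=(0,0), D=(12.00,0)
B = A + 4.00·(cos296°, sin296°) = (1.7535, -3.5952)
|BD| = 10.8589
circle(B,6.00) ∩ circle(D,5.00): a=5.9360, h=0.8743
  candidates: C₊=(7.0652,-0.8049) cross=9.494; C₋=(7.6441,-2.4549) cross=-9.494
  mode - wants cross < 0 → take C=(7.6441,-2.4549) (cross=-9.494)
ex = (C−B)/|BC| = (0.9818,0.1901); ey = (-0.1901,0.9818)
P = B + 1.12·ex + 2.00·ey = (2.4730,-1.4188)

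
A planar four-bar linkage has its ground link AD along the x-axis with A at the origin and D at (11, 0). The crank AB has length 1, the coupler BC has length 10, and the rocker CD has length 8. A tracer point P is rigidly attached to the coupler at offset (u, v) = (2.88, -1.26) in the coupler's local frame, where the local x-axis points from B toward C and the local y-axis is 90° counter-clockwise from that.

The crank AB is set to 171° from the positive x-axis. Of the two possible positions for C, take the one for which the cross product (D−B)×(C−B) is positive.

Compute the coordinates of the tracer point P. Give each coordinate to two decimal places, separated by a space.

A=(0,0), D=(11.00,0)
B = A + 1.00·(cos171°, sin171°) = (-0.9877, 0.1564)
|BD| = 11.9887
circle(B,10.00) ∩ circle(D,8.00): a=7.4958, h=6.6192
  candidates: C₊=(6.5938,6.6772) cross=79.355; C₋=(6.4211,-6.5600) cross=-79.355
  mode + wants cross > 0 → take C=(6.5938,6.6772) (cross=79.355)
ex = (C−B)/|BC| = (0.7581,0.6521); ey = (-0.6521,0.7581)
P = B + 2.88·ex + -1.26·ey = (2.0174,1.0792)

2.02 1.08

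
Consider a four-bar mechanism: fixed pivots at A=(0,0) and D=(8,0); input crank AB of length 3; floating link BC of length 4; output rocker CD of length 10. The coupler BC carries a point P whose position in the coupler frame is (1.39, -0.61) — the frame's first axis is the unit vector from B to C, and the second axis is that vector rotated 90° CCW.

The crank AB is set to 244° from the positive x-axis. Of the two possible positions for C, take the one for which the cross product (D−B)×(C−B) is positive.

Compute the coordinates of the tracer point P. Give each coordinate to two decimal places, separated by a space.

A=(0,0), D=(8.00,0)
B = A + 3.00·(cos244°, sin244°) = (-1.3151, -2.6964)
|BD| = 9.6975
circle(B,4.00) ∩ circle(D,10.00): a=0.5178, h=3.9664
  candidates: C₊=(-1.9206,1.2575) cross=38.464; C₋=(0.2851,-6.3624) cross=-38.464
  mode + wants cross > 0 → take C=(-1.9206,1.2575) (cross=38.464)
ex = (C−B)/|BC| = (-0.1514,0.9885); ey = (-0.9885,-0.1514)
P = B + 1.39·ex + -0.61·ey = (-0.9226,-1.2301)

-0.92 -1.23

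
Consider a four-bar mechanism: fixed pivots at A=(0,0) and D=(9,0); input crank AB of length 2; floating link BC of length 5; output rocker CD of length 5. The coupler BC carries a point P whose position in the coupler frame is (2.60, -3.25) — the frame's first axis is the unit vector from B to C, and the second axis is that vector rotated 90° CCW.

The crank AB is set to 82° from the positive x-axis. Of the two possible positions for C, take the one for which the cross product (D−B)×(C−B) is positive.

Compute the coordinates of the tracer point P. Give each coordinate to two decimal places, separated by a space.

3.58 -0.56

A=(0,0), D=(9.00,0)
B = A + 2.00·(cos82°, sin82°) = (0.2783, 1.9805)
|BD| = 8.9437
circle(B,5.00) ∩ circle(D,5.00): a=4.4718, h=2.2366
  candidates: C₊=(5.1345,3.1714) cross=20.004; C₋=(4.1439,-1.1908) cross=-20.004
  mode + wants cross > 0 → take C=(5.1345,3.1714) (cross=20.004)
ex = (C−B)/|BC| = (0.9712,0.2382); ey = (-0.2382,0.9712)
P = B + 2.60·ex + -3.25·ey = (3.5776,-0.5567)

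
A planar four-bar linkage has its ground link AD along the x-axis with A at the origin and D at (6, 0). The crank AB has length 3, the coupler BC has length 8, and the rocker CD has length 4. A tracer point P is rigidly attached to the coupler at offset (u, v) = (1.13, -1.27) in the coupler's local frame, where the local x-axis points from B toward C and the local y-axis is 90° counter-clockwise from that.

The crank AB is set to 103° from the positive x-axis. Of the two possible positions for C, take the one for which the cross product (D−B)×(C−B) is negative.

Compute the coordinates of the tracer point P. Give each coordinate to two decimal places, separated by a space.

-1.02 1.26

A=(0,0), D=(6.00,0)
B = A + 3.00·(cos103°, sin103°) = (-0.6749, 2.9231)
|BD| = 7.2869
circle(B,8.00) ∩ circle(D,4.00): a=6.9370, h=3.9847
  candidates: C₊=(7.2780,3.7903) cross=29.036; C₋=(4.0811,-3.5097) cross=-29.036
  mode - wants cross < 0 → take C=(4.0811,-3.5097) (cross=-29.036)
ex = (C−B)/|BC| = (0.5945,-0.8041); ey = (0.8041,0.5945)
P = B + 1.13·ex + -1.27·ey = (-1.0243,1.2595)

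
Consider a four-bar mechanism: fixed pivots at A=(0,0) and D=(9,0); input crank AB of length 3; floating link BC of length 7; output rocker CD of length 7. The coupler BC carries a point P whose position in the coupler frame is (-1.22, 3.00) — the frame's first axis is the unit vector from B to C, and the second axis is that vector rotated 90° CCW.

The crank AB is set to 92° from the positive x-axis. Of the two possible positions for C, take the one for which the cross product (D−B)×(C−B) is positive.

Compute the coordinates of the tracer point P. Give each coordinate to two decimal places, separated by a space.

-2.61 5.05

A=(0,0), D=(9.00,0)
B = A + 3.00·(cos92°, sin92°) = (-0.1047, 2.9982)
|BD| = 9.5856
circle(B,7.00) ∩ circle(D,7.00): a=4.7928, h=5.1018
  candidates: C₊=(6.0434,6.3450) cross=48.905; C₋=(2.8519,-3.3468) cross=-48.905
  mode + wants cross > 0 → take C=(6.0434,6.3450) (cross=48.905)
ex = (C−B)/|BC| = (0.8783,0.4781); ey = (-0.4781,0.8783)
P = B + -1.22·ex + 3.00·ey = (-2.6106,5.0498)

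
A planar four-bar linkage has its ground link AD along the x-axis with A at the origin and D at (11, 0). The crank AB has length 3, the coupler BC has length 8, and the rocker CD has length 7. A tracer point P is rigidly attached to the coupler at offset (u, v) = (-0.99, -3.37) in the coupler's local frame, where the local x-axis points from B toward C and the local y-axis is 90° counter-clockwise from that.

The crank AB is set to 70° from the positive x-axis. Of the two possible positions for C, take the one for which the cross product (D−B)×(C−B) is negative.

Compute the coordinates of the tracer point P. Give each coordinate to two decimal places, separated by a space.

-2.36 1.88

A=(0,0), D=(11.00,0)
B = A + 3.00·(cos70°, sin70°) = (1.0261, 2.8191)
|BD| = 10.3647
circle(B,8.00) ∩ circle(D,7.00): a=5.9060, h=5.3963
  candidates: C₊=(8.1771,6.4056) cross=55.931; C₋=(5.2416,-3.9801) cross=-55.931
  mode - wants cross < 0 → take C=(5.2416,-3.9801) (cross=-55.931)
ex = (C−B)/|BC| = (0.5269,-0.8499); ey = (0.8499,0.5269)
P = B + -0.99·ex + -3.37·ey = (-2.3598,1.8847)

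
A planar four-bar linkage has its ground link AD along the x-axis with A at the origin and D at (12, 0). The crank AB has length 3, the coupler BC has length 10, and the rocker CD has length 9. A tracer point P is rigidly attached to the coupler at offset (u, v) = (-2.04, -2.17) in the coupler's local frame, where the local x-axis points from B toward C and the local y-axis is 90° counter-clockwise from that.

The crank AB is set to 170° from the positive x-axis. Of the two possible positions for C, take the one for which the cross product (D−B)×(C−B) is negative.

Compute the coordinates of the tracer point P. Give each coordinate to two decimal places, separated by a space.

-5.90 0.05

A=(0,0), D=(12.00,0)
B = A + 3.00·(cos170°, sin170°) = (-2.9544, 0.5209)
|BD| = 14.9635
circle(B,10.00) ∩ circle(D,9.00): a=8.1166, h=5.8413
  candidates: C₊=(5.3606,6.0761) cross=87.406; C₋=(4.9539,-5.5994) cross=-87.406
  mode - wants cross < 0 → take C=(4.9539,-5.5994) (cross=-87.406)
ex = (C−B)/|BC| = (0.7908,-0.6120); ey = (0.6120,0.7908)
P = B + -2.04·ex + -2.17·ey = (-5.8958,0.0534)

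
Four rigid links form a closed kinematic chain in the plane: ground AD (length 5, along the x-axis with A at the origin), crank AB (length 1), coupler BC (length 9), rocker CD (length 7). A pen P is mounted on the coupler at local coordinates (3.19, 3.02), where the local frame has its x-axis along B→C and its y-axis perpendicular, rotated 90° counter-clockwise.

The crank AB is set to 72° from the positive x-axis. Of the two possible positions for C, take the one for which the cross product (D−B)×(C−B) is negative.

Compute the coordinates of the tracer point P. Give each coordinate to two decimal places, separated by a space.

A=(0,0), D=(5.00,0)
B = A + 1.00·(cos72°, sin72°) = (0.3090, 0.9511)
|BD| = 4.7864
circle(B,9.00) ∩ circle(D,7.00): a=5.7360, h=6.9353
  candidates: C₊=(7.3087,6.6083) cross=33.195; C₋=(4.5526,-6.9857) cross=-33.195
  mode - wants cross < 0 → take C=(4.5526,-6.9857) (cross=-33.195)
ex = (C−B)/|BC| = (0.4715,-0.8819); ey = (0.8819,0.4715)
P = B + 3.19·ex + 3.02·ey = (4.4764,-0.4381)

4.48 -0.44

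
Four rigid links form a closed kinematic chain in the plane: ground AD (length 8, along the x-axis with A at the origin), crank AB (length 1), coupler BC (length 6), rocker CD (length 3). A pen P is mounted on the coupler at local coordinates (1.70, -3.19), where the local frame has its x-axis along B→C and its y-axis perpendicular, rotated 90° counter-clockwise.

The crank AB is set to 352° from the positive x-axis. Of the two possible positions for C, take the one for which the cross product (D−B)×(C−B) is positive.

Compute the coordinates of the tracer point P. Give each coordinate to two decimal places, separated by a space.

3.93 -2.25

A=(0,0), D=(8.00,0)
B = A + 1.00·(cos352°, sin352°) = (0.9903, -0.1392)
|BD| = 7.0111
circle(B,6.00) ∩ circle(D,3.00): a=5.4311, h=2.5502
  candidates: C₊=(6.3696,2.5183) cross=17.880; C₋=(6.4709,-2.5811) cross=-17.880
  mode + wants cross > 0 → take C=(6.3696,2.5183) (cross=17.880)
ex = (C−B)/|BC| = (0.8966,0.4429); ey = (-0.4429,0.8966)
P = B + 1.70·ex + -3.19·ey = (3.9273,-2.2463)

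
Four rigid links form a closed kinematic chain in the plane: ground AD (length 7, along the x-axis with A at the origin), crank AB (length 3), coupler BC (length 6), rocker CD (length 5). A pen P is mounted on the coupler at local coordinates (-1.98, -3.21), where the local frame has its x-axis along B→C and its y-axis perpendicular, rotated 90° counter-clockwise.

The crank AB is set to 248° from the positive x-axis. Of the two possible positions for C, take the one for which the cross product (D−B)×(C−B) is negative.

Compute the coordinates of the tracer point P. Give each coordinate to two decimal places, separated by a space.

A=(0,0), D=(7.00,0)
B = A + 3.00·(cos248°, sin248°) = (-1.1238, -2.7816)
|BD| = 8.5868
circle(B,6.00) ∩ circle(D,5.00): a=4.9339, h=3.4141
  candidates: C₊=(2.4381,2.0468) cross=29.317; C₋=(4.6500,-4.4133) cross=-29.317
  mode - wants cross < 0 → take C=(4.6500,-4.4133) (cross=-29.317)
ex = (C−B)/|BC| = (0.9623,-0.2720); ey = (0.2720,0.9623)
P = B + -1.98·ex + -3.21·ey = (-3.9022,-5.3321)

-3.90 -5.33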